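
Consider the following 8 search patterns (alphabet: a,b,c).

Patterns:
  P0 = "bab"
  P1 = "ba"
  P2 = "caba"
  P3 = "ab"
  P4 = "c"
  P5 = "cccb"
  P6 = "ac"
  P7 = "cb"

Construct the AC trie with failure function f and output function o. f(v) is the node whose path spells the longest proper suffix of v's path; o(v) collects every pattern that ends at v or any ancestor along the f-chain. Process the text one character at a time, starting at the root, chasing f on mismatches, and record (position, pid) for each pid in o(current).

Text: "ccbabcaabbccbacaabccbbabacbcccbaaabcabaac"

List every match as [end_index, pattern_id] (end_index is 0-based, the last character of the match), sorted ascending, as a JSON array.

Build:
Trie (insert patterns):
  n0 'ε': a→8 b→1 c→4
  n1 'b': a→2
  n2 'ba': b→3  ←P1
  n3 'bab': ·  ←P0
  n4 'c': a→5 b→14 c→10  ←P4
  n5 'ca': b→6
  n6 'cab': a→7
  n7 'caba': ·  ←P2
  n8 'a': b→9 c→13
  n9 'ab': ·  ←P3
  n10 'cc': c→11
  n11 'ccc': b→12
  n12 'cccb': ·  ←P5
  n13 'ac': ·  ←P6
  n14 'cb': ·  ←P7

BFS fail/out derivation:
  n1('b'): parent n0 fail=0; on 'b' 0 → fail=0;  out ∅∪∅=∅
  n4('c'): parent n0 fail=0; on 'c' 0 → fail=0;  out {4}∪∅={4}
  n8('a'): parent n0 fail=0; on 'a' 0 → fail=0;  out ∅∪∅=∅
  n2('ba'): parent n1 fail=0; on 'a' 0 → fail=8;  out {1}∪∅={1}
  n5('ca'): parent n4 fail=0; on 'a' 0 → fail=8;  out ∅∪∅=∅
  n9('ab'): parent n8 fail=0; on 'b' 0 → fail=1;  out {3}∪∅={3}
  n10('cc'): parent n4 fail=0; on 'c' 0 → fail=4;  out ∅∪{4}={4}
  n13('ac'): parent n8 fail=0; on 'c' 0 → fail=4;  out {6}∪{4}={4,6}
  n14('cb'): parent n4 fail=0; on 'b' 0 → fail=1;  out {7}∪∅={7}
  n3('bab'): parent n2 fail=8; on 'b' 8 → fail=9;  out {0}∪{3}={0,3}
  n6('cab'): parent n5 fail=8; on 'b' 8 → fail=9;  out ∅∪{3}={3}
  n11('ccc'): parent n10 fail=4; on 'c' 4 → fail=10;  out ∅∪{4}={4}
  n7('caba'): parent n6 fail=9; on 'a' 9→1 → fail=2;  out {2}∪{1}={1,2}
  n12('cccb'): parent n11 fail=10; on 'b' 10→4 → fail=14;  out {5}∪{7}={5,7}

Run:
pos 0 'c': at 4  ** P4@[0:0]
pos 1 'c': at 10  ** P4@[1:1]
pos 2 'b': at 14 (fail-walked)  ** P7@[1:2]
pos 3 'a': at 2 (fail-walked)  ** P1@[2:3]
pos 4 'b': at 3  ** P0@[2:4],P3@[3:4]
pos 5 'c': at 4 (fail-walked)  ** P4@[5:5]
pos 6 'a': at 5
pos 7 'a': at 8 (fail-walked)
pos 8 'b': at 9  ** P3@[7:8]
pos 9 'b': at 1 (fail-walked)
pos 10 'c': at 4 (fail-walked)  ** P4@[10:10]
pos 11 'c': at 10  ** P4@[11:11]
pos 12 'b': at 14 (fail-walked)  ** P7@[11:12]
pos 13 'a': at 2 (fail-walked)  ** P1@[12:13]
pos 14 'c': at 13 (fail-walked)  ** P4@[14:14],P6@[13:14]
pos 15 'a': at 5 (fail-walked)
pos 16 'a': at 8 (fail-walked)
pos 17 'b': at 9  ** P3@[16:17]
pos 18 'c': at 4 (fail-walked)  ** P4@[18:18]
pos 19 'c': at 10  ** P4@[19:19]
pos 20 'b': at 14 (fail-walked)  ** P7@[19:20]
pos 21 'b': at 1 (fail-walked)
pos 22 'a': at 2  ** P1@[21:22]
pos 23 'b': at 3  ** P0@[21:23],P3@[22:23]
pos 24 'a': at 2 (fail-walked)  ** P1@[23:24]
pos 25 'c': at 13 (fail-walked)  ** P4@[25:25],P6@[24:25]
pos 26 'b': at 14 (fail-walked)  ** P7@[25:26]
pos 27 'c': at 4 (fail-walked)  ** P4@[27:27]
pos 28 'c': at 10  ** P4@[28:28]
pos 29 'c': at 11  ** P4@[29:29]
pos 30 'b': at 12  ** P5@[27:30],P7@[29:30]
pos 31 'a': at 2 (fail-walked)  ** P1@[30:31]
pos 32 'a': at 8 (fail-walked)
pos 33 'a': at 8 (fail-walked)
pos 34 'b': at 9  ** P3@[33:34]
pos 35 'c': at 4 (fail-walked)  ** P4@[35:35]
pos 36 'a': at 5
pos 37 'b': at 6  ** P3@[36:37]
pos 38 'a': at 7  ** P1@[37:38],P2@[35:38]
pos 39 'a': at 8 (fail-walked)
pos 40 'c': at 13  ** P4@[40:40],P6@[39:40]

Result: [[0,4],[1,4],[2,7],[3,1],[4,0],[4,3],[5,4],[8,3],[10,4],[11,4],[12,7],[13,1],[14,4],[14,6],[17,3],[18,4],[19,4],[20,7],[22,1],[23,0],[23,3],[24,1],[25,4],[25,6],[26,7],[27,4],[28,4],[29,4],[30,5],[30,7],[31,1],[34,3],[35,4],[37,3],[38,1],[38,2],[40,4],[40,6]]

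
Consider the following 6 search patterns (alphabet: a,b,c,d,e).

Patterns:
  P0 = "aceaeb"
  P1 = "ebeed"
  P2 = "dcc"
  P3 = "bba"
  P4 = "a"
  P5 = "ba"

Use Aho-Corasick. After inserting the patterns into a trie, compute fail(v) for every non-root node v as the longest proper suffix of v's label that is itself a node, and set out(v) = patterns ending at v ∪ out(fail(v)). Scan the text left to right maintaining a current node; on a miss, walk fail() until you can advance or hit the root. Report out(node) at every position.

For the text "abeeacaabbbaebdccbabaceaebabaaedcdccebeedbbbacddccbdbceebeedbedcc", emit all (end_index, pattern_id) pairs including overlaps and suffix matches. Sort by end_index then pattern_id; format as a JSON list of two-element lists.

Build automaton:
Trie nodes:
  n0 'ε': a→1 b→15 d→12 e→7
  n1 'a': c→2  ←P4
  n2 'ac': e→3
  n3 'ace': a→4
  n4 'acea': e→5
  n5 'aceae': b→6
  n6 'aceaeb': ·  ←P0
  n7 'e': b→8
  n8 'eb': e→9
  n9 'ebe': e→10
  n10 'ebee': d→11
  n11 'ebeed': ·  ←P1
  n12 'd': c→13
  n13 'dc': c→14
  n14 'dcc': ·  ←P2
  n15 'b': a→18 b→16
  n16 'bb': a→17
  n17 'bba': ·  ←P3
  n18 'ba': ·  ←P5

Failure links (BFS by depth):
  fail(1) 'a': from fail(0)=0 chase 'a': 0 ⇒ 0;  out={4}∪out(0)={4}
  fail(7) 'e': from fail(0)=0 chase 'e': 0 ⇒ 0;  out=∅∪out(0)=∅
  fail(12) 'd': from fail(0)=0 chase 'd': 0 ⇒ 0;  out=∅∪out(0)=∅
  fail(15) 'b': from fail(0)=0 chase 'b': 0 ⇒ 0;  out=∅∪out(0)=∅
  fail(2) 'ac': from fail(1)=0 chase 'c': 0 ⇒ 0;  out=∅∪out(0)=∅
  fail(8) 'eb': from fail(7)=0 chase 'b': 0 ⇒ 15;  out=∅∪out(15)=∅
  fail(13) 'dc': from fail(12)=0 chase 'c': 0 ⇒ 0;  out=∅∪out(0)=∅
  fail(16) 'bb': from fail(15)=0 chase 'b': 0 ⇒ 15;  out=∅∪out(15)=∅
  fail(18) 'ba': from fail(15)=0 chase 'a': 0 ⇒ 1;  out={5}∪out(1)={4,5}
  fail(3) 'ace': from fail(2)=0 chase 'e': 0 ⇒ 7;  out=∅∪out(7)=∅
  fail(9) 'ebe': from fail(8)=15 chase 'e': 15→0 ⇒ 7;  out=∅∪out(7)=∅
  fail(14) 'dcc': from fail(13)=0 chase 'c': 0 ⇒ 0;  out={2}∪out(0)={2}
  fail(17) 'bba': from fail(16)=15 chase 'a': 15 ⇒ 18;  out={3}∪out(18)={3,4,5}
  fail(4) 'acea': from fail(3)=7 chase 'a': 7→0 ⇒ 1;  out=∅∪out(1)={4}
  fail(10) 'ebee': from fail(9)=7 chase 'e': 7→0 ⇒ 7;  out=∅∪out(7)=∅
  fail(5) 'aceae': from fail(4)=1 chase 'e': 1→0 ⇒ 7;  out=∅∪out(7)=∅
  fail(11) 'ebeed': from fail(10)=7 chase 'd': 7→0 ⇒ 12;  out={1}∪out(12)={1}
  fail(6) 'aceaeb': from fail(5)=7 chase 'b': 7 ⇒ 8;  out={0}∪out(8)={0}

Run:
i=0 'a': node 0→1  ** P4@[0:0]
i=1 'b': node 1→15 (via fail)
i=2 'e': node 15→7 (via fail)
i=3 'e': node 7→7 (via fail)
i=4 'a': node 7→1 (via fail)  ** P4@[4:4]
i=5 'c': node 1→2
i=6 'a': node 2→1 (via fail)  ** P4@[6:6]
i=7 'a': node 1→1 (via fail)  ** P4@[7:7]
i=8 'b': node 1→15 (via fail)
i=9 'b': node 15→16
i=10 'b': node 16→16 (via fail)
i=11 'a': node 16→17  ** P3@[9:11],P4@[11:11],P5@[10:11]
i=12 'e': node 17→7 (via fail)
i=13 'b': node 7→8
i=14 'd': node 8→12 (via fail)
i=15 'c': node 12→13
i=16 'c': node 13→14  ** P2@[14:16]
i=17 'b': node 14→15 (via fail)
i=18 'a': node 15→18  ** P4@[18:18],P5@[17:18]
i=19 'b': node 18→15 (via fail)
i=20 'a': node 15→18  ** P4@[20:20],P5@[19:20]
i=21 'c': node 18→2 (via fail)
i=22 'e': node 2→3
i=23 'a': node 3→4  ** P4@[23:23]
i=24 'e': node 4→5
i=25 'b': node 5→6  ** P0@[20:25]
i=26 'a': node 6→18 (via fail)  ** P4@[26:26],P5@[25:26]
i=27 'b': node 18→15 (via fail)
i=28 'a': node 15→18  ** P4@[28:28],P5@[27:28]
i=29 'a': node 18→1 (via fail)  ** P4@[29:29]
i=30 'e': node 1→7 (via fail)
i=31 'd': node 7→12 (via fail)
i=32 'c': node 12→13
i=33 'd': node 13→12 (via fail)
i=34 'c': node 12→13
i=35 'c': node 13→14  ** P2@[33:35]
i=36 'e': node 14→7 (via fail)
i=37 'b': node 7→8
i=38 'e': node 8→9
i=39 'e': node 9→10
i=40 'd': node 10→11  ** P1@[36:40]
i=41 'b': node 11→15 (via fail)
i=42 'b': node 15→16
i=43 'b': node 16→16 (via fail)
i=44 'a': node 16→17  ** P3@[42:44],P4@[44:44],P5@[43:44]
i=45 'c': node 17→2 (via fail)
i=46 'd': node 2→12 (via fail)
i=47 'd': node 12→12 (via fail)
i=48 'c': node 12→13
i=49 'c': node 13→14  ** P2@[47:49]
i=50 'b': node 14→15 (via fail)
i=51 'd': node 15→12 (via fail)
i=52 'b': node 12→15 (via fail)
i=53 'c': node 15→0 (via fail)
i=54 'e': node 0→7
i=55 'e': node 7→7 (via fail)
i=56 'b': node 7→8
i=57 'e': node 8→9
i=58 'e': node 9→10
i=59 'd': node 10→11  ** P1@[55:59]
i=60 'b': node 11→15 (via fail)
i=61 'e': node 15→7 (via fail)
i=62 'd': node 7→12 (via fail)
i=63 'c': node 12→13
i=64 'c': node 13→14  ** P2@[62:64]

Matches: [[0,4],[4,4],[6,4],[7,4],[11,3],[11,4],[11,5],[16,2],[18,4],[18,5],[20,4],[20,5],[23,4],[25,0],[26,4],[26,5],[28,4],[28,5],[29,4],[35,2],[40,1],[44,3],[44,4],[44,5],[49,2],[59,1],[64,2]]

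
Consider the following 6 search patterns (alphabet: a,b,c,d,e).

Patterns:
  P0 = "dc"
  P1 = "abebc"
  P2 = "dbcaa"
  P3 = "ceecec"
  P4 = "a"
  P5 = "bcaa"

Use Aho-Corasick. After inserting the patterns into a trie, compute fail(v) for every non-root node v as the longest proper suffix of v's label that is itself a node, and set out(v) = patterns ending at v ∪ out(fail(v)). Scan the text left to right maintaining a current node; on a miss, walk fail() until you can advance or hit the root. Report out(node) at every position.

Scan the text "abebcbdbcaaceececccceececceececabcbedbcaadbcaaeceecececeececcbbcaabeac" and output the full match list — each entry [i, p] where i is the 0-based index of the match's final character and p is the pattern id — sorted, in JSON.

Build:
Trie (insert patterns):
  0='ε' goto a→3 b→18 c→12 d→1
  1='d' goto b→8 c→2
  2='dc' goto ·  ←P0
  3='a' goto b→4  ←P4
  4='ab' goto e→5
  5='abe' goto b→6
  6='abeb' goto c→7
  7='abebc' goto ·  ←P1
  8='db' goto c→9
  9='dbc' goto a→10
  10='dbca' goto a→11
  11='dbcaa' goto ·  ←P2
  12='c' goto e→13
  13='ce' goto e→14
  14='cee' goto c→15
  15='ceec' goto e→16
  16='ceece' goto c→17
  17='ceecec' goto ·  ←P3
  18='b' goto c→19
  19='bc' goto a→20
  20='bca' goto a→21
  21='bcaa' goto ·  ←P5

Failure links (BFS by depth):
  n1('d'): parent n0 fail=0; on 'd' 0 → fail=0;  out ∅∪∅=∅
  n3('a'): parent n0 fail=0; on 'a' 0 → fail=0;  out {4}∪∅={4}
  n12('c'): parent n0 fail=0; on 'c' 0 → fail=0;  out ∅∪∅=∅
  n18('b'): parent n0 fail=0; on 'b' 0 → fail=0;  out ∅∪∅=∅
  n2('dc'): parent n1 fail=0; on 'c' 0 → fail=12;  out {0}∪∅={0}
  n4('ab'): parent n3 fail=0; on 'b' 0 → fail=18;  out ∅∪∅=∅
  n8('db'): parent n1 fail=0; on 'b' 0 → fail=18;  out ∅∪∅=∅
  n13('ce'): parent n12 fail=0; on 'e' 0 → fail=0;  out ∅∪∅=∅
  n19('bc'): parent n18 fail=0; on 'c' 0 → fail=12;  out ∅∪∅=∅
  n5('abe'): parent n4 fail=18; on 'e' 18→0 → fail=0;  out ∅∪∅=∅
  n9('dbc'): parent n8 fail=18; on 'c' 18 → fail=19;  out ∅∪∅=∅
  n14('cee'): parent n13 fail=0; on 'e' 0 → fail=0;  out ∅∪∅=∅
  n20('bca'): parent n19 fail=12; on 'a' 12→0 → fail=3;  out ∅∪{4}={4}
  n6('abeb'): parent n5 fail=0; on 'b' 0 → fail=18;  out ∅∪∅=∅
  n10('dbca'): parent n9 fail=19; on 'a' 19 → fail=20;  out ∅∪{4}={4}
  n15('ceec'): parent n14 fail=0; on 'c' 0 → fail=12;  out ∅∪∅=∅
  n21('bcaa'): parent n20 fail=3; on 'a' 3→0 → fail=3;  out {5}∪{4}={4,5}
  n7('abebc'): parent n6 fail=18; on 'c' 18 → fail=19;  out {1}∪∅={1}
  n11('dbcaa'): parent n10 fail=20; on 'a' 20 → fail=21;  out {2}∪{4,5}={2,4,5}
  n16('ceece'): parent n15 fail=12; on 'e' 12 → fail=13;  out ∅∪∅=∅
  n17('ceecec'): parent n16 fail=13; on 'c' 13→0 → fail=12;  out {3}∪∅={3}

Run:
pos 0 'a': at 3  ** P4@[0:0]
pos 1 'b': at 4
pos 2 'e': at 5
pos 3 'b': at 6
pos 4 'c': at 7  ** P1@[0:4]
pos 5 'b': at 18 (via fail)
pos 6 'd': at 1 (via fail)
pos 7 'b': at 8
pos 8 'c': at 9
pos 9 'a': at 10  ** P4@[9:9]
pos 10 'a': at 11  ** P2@[6:10],P4@[10:10],P5@[7:10]
pos 11 'c': at 12 (via fail)
pos 12 'e': at 13
pos 13 'e': at 14
pos 14 'c': at 15
pos 15 'e': at 16
pos 16 'c': at 17  ** P3@[11:16]
pos 17 'c': at 12 (via fail)
pos 18 'c': at 12 (via fail)
pos 19 'c': at 12 (via fail)
pos 20 'e': at 13
pos 21 'e': at 14
pos 22 'c': at 15
pos 23 'e': at 16
pos 24 'c': at 17  ** P3@[19:24]
pos 25 'c': at 12 (via fail)
pos 26 'e': at 13
pos 27 'e': at 14
pos 28 'c': at 15
pos 29 'e': at 16
pos 30 'c': at 17  ** P3@[25:30]
pos 31 'a': at 3 (via fail)  ** P4@[31:31]
pos 32 'b': at 4
pos 33 'c': at 19 (via fail)
pos 34 'b': at 18 (via fail)
pos 35 'e': at 0 (via fail)
pos 36 'd': at 1
pos 37 'b': at 8
pos 38 'c': at 9
pos 39 'a': at 10  ** P4@[39:39]
pos 40 'a': at 11  ** P2@[36:40],P4@[40:40],P5@[37:40]
pos 41 'd': at 1 (via fail)
pos 42 'b': at 8
pos 43 'c': at 9
pos 44 'a': at 10  ** P4@[44:44]
pos 45 'a': at 11  ** P2@[41:45],P4@[45:45],P5@[42:45]
pos 46 'e': at 0 (via fail)
pos 47 'c': at 12
pos 48 'e': at 13
pos 49 'e': at 14
pos 50 'c': at 15
pos 51 'e': at 16
pos 52 'c': at 17  ** P3@[47:52]
pos 53 'e': at 13 (via fail)
pos 54 'c': at 12 (via fail)
pos 55 'e': at 13
pos 56 'e': at 14
pos 57 'c': at 15
pos 58 'e': at 16
pos 59 'c': at 17  ** P3@[54:59]
pos 60 'c': at 12 (via fail)
pos 61 'b': at 18 (via fail)
pos 62 'b': at 18 (via fail)
pos 63 'c': at 19
pos 64 'a': at 20  ** P4@[64:64]
pos 65 'a': at 21  ** P4@[65:65],P5@[62:65]
pos 66 'b': at 4 (via fail)
pos 67 'e': at 5
pos 68 'a': at 3 (via fail)  ** P4@[68:68]
pos 69 'c': at 12 (via fail)

Result: [[0,4],[4,1],[9,4],[10,2],[10,4],[10,5],[16,3],[24,3],[30,3],[31,4],[39,4],[40,2],[40,4],[40,5],[44,4],[45,2],[45,4],[45,5],[52,3],[59,3],[64,4],[65,4],[65,5],[68,4]]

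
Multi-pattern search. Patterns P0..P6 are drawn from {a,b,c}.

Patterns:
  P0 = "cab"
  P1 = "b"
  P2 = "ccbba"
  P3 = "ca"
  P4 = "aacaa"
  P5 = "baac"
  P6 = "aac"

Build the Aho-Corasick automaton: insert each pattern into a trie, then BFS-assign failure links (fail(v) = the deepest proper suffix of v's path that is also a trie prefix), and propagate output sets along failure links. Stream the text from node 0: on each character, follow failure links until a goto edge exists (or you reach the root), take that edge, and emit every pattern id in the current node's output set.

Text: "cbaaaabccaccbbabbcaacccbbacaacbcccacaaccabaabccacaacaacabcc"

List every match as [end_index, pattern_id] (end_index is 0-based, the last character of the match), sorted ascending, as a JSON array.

Build:
Trie nodes:
  n0 'ε': a→9 b→4 c→1
  n1 'c': a→2 c→5
  n2 'ca': b→3  [P3 ends]
  n3 'cab': ·  [P0 ends]
  n4 'b': a→14  [P1 ends]
  n5 'cc': b→6
  n6 'ccb': b→7
  n7 'ccbb': a→8
  n8 'ccbba': ·  [P2 ends]
  n9 'a': a→10
  n10 'aa': c→11
  n11 'aac': a→12  [P6 ends]
  n12 'aaca': a→13
  n13 'aacaa': ·  [P4 ends]
  n14 'ba': a→15
  n15 'baa': c→16
  n16 'baac': ·  [P5 ends]

BFS fail/out derivation:
  n1('c'): parent n0 fail=0; on 'c' 0 → fail=0;  out ∅∪∅=∅
  n4('b'): parent n0 fail=0; on 'b' 0 → fail=0;  out {1}∪∅={1}
  n9('a'): parent n0 fail=0; on 'a' 0 → fail=0;  out ∅∪∅=∅
  n2('ca'): parent n1 fail=0; on 'a' 0 → fail=9;  out {3}∪∅={3}
  n5('cc'): parent n1 fail=0; on 'c' 0 → fail=1;  out ∅∪∅=∅
  n10('aa'): parent n9 fail=0; on 'a' 0 → fail=9;  out ∅∪∅=∅
  n14('ba'): parent n4 fail=0; on 'a' 0 → fail=9;  out ∅∪∅=∅
  n3('cab'): parent n2 fail=9; on 'b' 9→0 → fail=4;  out {0}∪{1}={0,1}
  n6('ccb'): parent n5 fail=1; on 'b' 1→0 → fail=4;  out ∅∪{1}={1}
  n11('aac'): parent n10 fail=9; on 'c' 9→0 → fail=1;  out {6}∪∅={6}
  n15('baa'): parent n14 fail=9; on 'a' 9 → fail=10;  out ∅∪∅=∅
  n7('ccbb'): parent n6 fail=4; on 'b' 4→0 → fail=4;  out ∅∪{1}={1}
  n12('aaca'): parent n11 fail=1; on 'a' 1 → fail=2;  out ∅∪{3}={3}
  n16('baac'): parent n15 fail=10; on 'c' 10 → fail=11;  out {5}∪{6}={5,6}
  n8('ccbba'): parent n7 fail=4; on 'a' 4 → fail=14;  out {2}∪∅={2}
  n13('aacaa'): parent n12 fail=2; on 'a' 2→9 → fail=10;  out {4}∪∅={4}

Scan:
pos 0 'c': at 1
pos 1 'b': at 4 ·f  → match P1@[1:1]
pos 2 'a': at 14
pos 3 'a': at 15
pos 4 'a': at 10 ·f
pos 5 'a': at 10 ·f
pos 6 'b': at 4 ·f  → match P1@[6:6]
pos 7 'c': at 1 ·f
pos 8 'c': at 5
pos 9 'a': at 2 ·f  → match P3@[8:9]
pos 10 'c': at 1 ·f
pos 11 'c': at 5
pos 12 'b': at 6  → match P1@[12:12]
pos 13 'b': at 7  → match P1@[13:13]
pos 14 'a': at 8  → match P2@[10:14]
pos 15 'b': at 4 ·f  → match P1@[15:15]
pos 16 'b': at 4 ·f  → match P1@[16:16]
pos 17 'c': at 1 ·f
pos 18 'a': at 2  → match P3@[17:18]
pos 19 'a': at 10 ·f
pos 20 'c': at 11  → match P6@[18:20]
pos 21 'c': at 5 ·f
pos 22 'c': at 5 ·f
pos 23 'b': at 6  → match P1@[23:23]
pos 24 'b': at 7  → match P1@[24:24]
pos 25 'a': at 8  → match P2@[21:25]
pos 26 'c': at 1 ·f
pos 27 'a': at 2  → match P3@[26:27]
pos 28 'a': at 10 ·f
pos 29 'c': at 11  → match P6@[27:29]
pos 30 'b': at 4 ·f  → match P1@[30:30]
pos 31 'c': at 1 ·f
pos 32 'c': at 5
pos 33 'c': at 5 ·f
pos 34 'a': at 2 ·f  → match P3@[33:34]
pos 35 'c': at 1 ·f
pos 36 'a': at 2  → match P3@[35:36]
pos 37 'a': at 10 ·f
pos 38 'c': at 11  → match P6@[36:38]
pos 39 'c': at 5 ·f
pos 40 'a': at 2 ·f  → match P3@[39:40]
pos 41 'b': at 3  → match P0@[39:41],P1@[41:41]
pos 42 'a': at 14 ·f
pos 43 'a': at 15
pos 44 'b': at 4 ·f  → match P1@[44:44]
pos 45 'c': at 1 ·f
pos 46 'c': at 5
pos 47 'a': at 2 ·f  → match P3@[46:47]
pos 48 'c': at 1 ·f
pos 49 'a': at 2  → match P3@[48:49]
pos 50 'a': at 10 ·f
pos 51 'c': at 11  → match P6@[49:51]
pos 52 'a': at 12  → match P3@[51:52]
pos 53 'a': at 13  → match P4@[49:53]
pos 54 'c': at 11 ·f  → match P6@[52:54]
pos 55 'a': at 12  → match P3@[54:55]
pos 56 'b': at 3 ·f  → match P0@[54:56],P1@[56:56]
pos 57 'c': at 1 ·f
pos 58 'c': at 5

Result: [[1,1],[6,1],[9,3],[12,1],[13,1],[14,2],[15,1],[16,1],[18,3],[20,6],[23,1],[24,1],[25,2],[27,3],[29,6],[30,1],[34,3],[36,3],[38,6],[40,3],[41,0],[41,1],[44,1],[47,3],[49,3],[51,6],[52,3],[53,4],[54,6],[55,3],[56,0],[56,1]]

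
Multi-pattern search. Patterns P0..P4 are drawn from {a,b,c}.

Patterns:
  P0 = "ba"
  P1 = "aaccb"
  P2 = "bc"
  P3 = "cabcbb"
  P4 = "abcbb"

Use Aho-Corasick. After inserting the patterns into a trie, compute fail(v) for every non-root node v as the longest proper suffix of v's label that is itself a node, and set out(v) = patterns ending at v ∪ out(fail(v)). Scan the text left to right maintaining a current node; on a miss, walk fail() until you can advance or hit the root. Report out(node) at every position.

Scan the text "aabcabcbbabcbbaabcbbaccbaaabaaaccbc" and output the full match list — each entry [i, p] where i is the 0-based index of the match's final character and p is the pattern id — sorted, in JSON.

Build automaton:
Trie nodes:
  n0 'ε': a→3 b→1 c→9
  n1 'b': a→2 c→8
  n2 'ba': ·  ←P0
  n3 'a': a→4 b→15
  n4 'aa': c→5
  n5 'aac': c→6
  n6 'aacc': b→7
  n7 'aaccb': ·  ←P1
  n8 'bc': ·  ←P2
  n9 'c': a→10
  n10 'ca': b→11
  n11 'cab': c→12
  n12 'cabc': b→13
  n13 'cabcb': b→14
  n14 'cabcbb': ·  ←P3
  n15 'ab': c→16
  n16 'abc': b→17
  n17 'abcb': b→18
  n18 'abcbb': ·  ←P4

BFS fail/out derivation:
  n1('b'): parent n0 fail=0; on 'b' 0 → fail=0;  out ∅∪∅=∅
  n3('a'): parent n0 fail=0; on 'a' 0 → fail=0;  out ∅∪∅=∅
  n9('c'): parent n0 fail=0; on 'c' 0 → fail=0;  out ∅∪∅=∅
  n2('ba'): parent n1 fail=0; on 'a' 0 → fail=3;  out {0}∪∅={0}
  n4('aa'): parent n3 fail=0; on 'a' 0 → fail=3;  out ∅∪∅=∅
  n8('bc'): parent n1 fail=0; on 'c' 0 → fail=9;  out {2}∪∅={2}
  n10('ca'): parent n9 fail=0; on 'a' 0 → fail=3;  out ∅∪∅=∅
  n15('ab'): parent n3 fail=0; on 'b' 0 → fail=1;  out ∅∪∅=∅
  n5('aac'): parent n4 fail=3; on 'c' 3→0 → fail=9;  out ∅∪∅=∅
  n11('cab'): parent n10 fail=3; on 'b' 3 → fail=15;  out ∅∪∅=∅
  n16('abc'): parent n15 fail=1; on 'c' 1 → fail=8;  out ∅∪{2}={2}
  n6('aacc'): parent n5 fail=9; on 'c' 9→0 → fail=9;  out ∅∪∅=∅
  n12('cabc'): parent n11 fail=15; on 'c' 15 → fail=16;  out ∅∪{2}={2}
  n17('abcb'): parent n16 fail=8; on 'b' 8→9→0 → fail=1;  out ∅∪∅=∅
  n7('aaccb'): parent n6 fail=9; on 'b' 9→0 → fail=1;  out {1}∪∅={1}
  n13('cabcb'): parent n12 fail=16; on 'b' 16 → fail=17;  out ∅∪∅=∅
  n18('abcbb'): parent n17 fail=1; on 'b' 1→0 → fail=1;  out {4}∪∅={4}
  n14('cabcbb'): parent n13 fail=17; on 'b' 17 → fail=18;  out {3}∪{4}={3,4}

Run:
[0] read 'a'  n0⇒n3
[1] read 'a'  n3⇒n4
[2] read 'b'  n4⇒n15 ·f
[3] read 'c'  n15⇒n16  → match P2@[2:3]
[4] read 'a'  n16⇒n10 ·f
[5] read 'b'  n10⇒n11
[6] read 'c'  n11⇒n12  → match P2@[5:6]
[7] read 'b'  n12⇒n13
[8] read 'b'  n13⇒n14  → match P3@[3:8],P4@[4:8]
[9] read 'a'  n14⇒n2 ·f  → match P0@[8:9]
[10] read 'b'  n2⇒n15 ·f
[11] read 'c'  n15⇒n16  → match P2@[10:11]
[12] read 'b'  n16⇒n17
[13] read 'b'  n17⇒n18  → match P4@[9:13]
[14] read 'a'  n18⇒n2 ·f  → match P0@[13:14]
[15] read 'a'  n2⇒n4 ·f
[16] read 'b'  n4⇒n15 ·f
[17] read 'c'  n15⇒n16  → match P2@[16:17]
[18] read 'b'  n16⇒n17
[19] read 'b'  n17⇒n18  → match P4@[15:19]
[20] read 'a'  n18⇒n2 ·f  → match P0@[19:20]
[21] read 'c'  n2⇒n9 ·f
[22] read 'c'  n9⇒n9 ·f
[23] read 'b'  n9⇒n1 ·f
[24] read 'a'  n1⇒n2  → match P0@[23:24]
[25] read 'a'  n2⇒n4 ·f
[26] read 'a'  n4⇒n4 ·f
[27] read 'b'  n4⇒n15 ·f
[28] read 'a'  n15⇒n2 ·f  → match P0@[27:28]
[29] read 'a'  n2⇒n4 ·f
[30] read 'a'  n4⇒n4 ·f
[31] read 'c'  n4⇒n5
[32] read 'c'  n5⇒n6
[33] read 'b'  n6⇒n7  → match P1@[29:33]
[34] read 'c'  n7⇒n8 ·f  → match P2@[33:34]

All matches (sorted): [[3,2],[6,2],[8,3],[8,4],[9,0],[11,2],[13,4],[14,0],[17,2],[19,4],[20,0],[24,0],[28,0],[33,1],[34,2]]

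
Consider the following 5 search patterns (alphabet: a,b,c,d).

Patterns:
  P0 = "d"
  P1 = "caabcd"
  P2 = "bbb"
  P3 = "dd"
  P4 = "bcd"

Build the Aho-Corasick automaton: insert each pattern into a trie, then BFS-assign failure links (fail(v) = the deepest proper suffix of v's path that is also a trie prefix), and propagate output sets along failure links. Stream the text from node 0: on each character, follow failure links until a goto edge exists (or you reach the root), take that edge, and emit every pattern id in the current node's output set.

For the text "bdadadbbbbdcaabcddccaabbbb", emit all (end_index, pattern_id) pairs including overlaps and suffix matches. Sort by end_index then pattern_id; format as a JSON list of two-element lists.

Build:
Trie (insert patterns):
  0='ε' goto b→8 c→2 d→1
  1='d' goto d→11  ←P0
  2='c' goto a→3
  3='ca' goto a→4
  4='caa' goto b→5
  5='caab' goto c→6
  6='caabc' goto d→7
  7='caabcd' goto ·  ←P1
  8='b' goto b→9 c→12
  9='bb' goto b→10
  10='bbb' goto ·  ←P2
  11='dd' goto ·  ←P3
  12='bc' goto d→13
  13='bcd' goto ·  ←P4

Failure links (BFS by depth):
  n1('d'): parent n0 fail=0; on 'd' 0 → fail=0;  out {0}∪∅={0}
  n2('c'): parent n0 fail=0; on 'c' 0 → fail=0;  out ∅∪∅=∅
  n8('b'): parent n0 fail=0; on 'b' 0 → fail=0;  out ∅∪∅=∅
  n3('ca'): parent n2 fail=0; on 'a' 0 → fail=0;  out ∅∪∅=∅
  n9('bb'): parent n8 fail=0; on 'b' 0 → fail=8;  out ∅∪∅=∅
  n11('dd'): parent n1 fail=0; on 'd' 0 → fail=1;  out {3}∪{0}={0,3}
  n12('bc'): parent n8 fail=0; on 'c' 0 → fail=2;  out ∅∪∅=∅
  n4('caa'): parent n3 fail=0; on 'a' 0 → fail=0;  out ∅∪∅=∅
  n10('bbb'): parent n9 fail=8; on 'b' 8 → fail=9;  out {2}∪∅={2}
  n13('bcd'): parent n12 fail=2; on 'd' 2→0 → fail=1;  out {4}∪{0}={0,4}
  n5('caab'): parent n4 fail=0; on 'b' 0 → fail=8;  out ∅∪∅=∅
  n6('caabc'): parent n5 fail=8; on 'c' 8 → fail=12;  out ∅∪∅=∅
  n7('caabcd'): parent n6 fail=12; on 'd' 12 → fail=13;  out {1}∪{0,4}={0,1,4}

Scan:
pos 0 'b': at 8
pos 1 'd': at 1 (fail-walked)  ** P0@[1:1]
pos 2 'a': at 0 (fail-walked)
pos 3 'd': at 1  ** P0@[3:3]
pos 4 'a': at 0 (fail-walked)
pos 5 'd': at 1  ** P0@[5:5]
pos 6 'b': at 8 (fail-walked)
pos 7 'b': at 9
pos 8 'b': at 10  ** P2@[6:8]
pos 9 'b': at 10 (fail-walked)  ** P2@[7:9]
pos 10 'd': at 1 (fail-walked)  ** P0@[10:10]
pos 11 'c': at 2 (fail-walked)
pos 12 'a': at 3
pos 13 'a': at 4
pos 14 'b': at 5
pos 15 'c': at 6
pos 16 'd': at 7  ** P0@[16:16],P1@[11:16],P4@[14:16]
pos 17 'd': at 11 (fail-walked)  ** P0@[17:17],P3@[16:17]
pos 18 'c': at 2 (fail-walked)
pos 19 'c': at 2 (fail-walked)
pos 20 'a': at 3
pos 21 'a': at 4
pos 22 'b': at 5
pos 23 'b': at 9 (fail-walked)
pos 24 'b': at 10  ** P2@[22:24]
pos 25 'b': at 10 (fail-walked)  ** P2@[23:25]

All matches (sorted): [[1,0],[3,0],[5,0],[8,2],[9,2],[10,0],[16,0],[16,1],[16,4],[17,0],[17,3],[24,2],[25,2]]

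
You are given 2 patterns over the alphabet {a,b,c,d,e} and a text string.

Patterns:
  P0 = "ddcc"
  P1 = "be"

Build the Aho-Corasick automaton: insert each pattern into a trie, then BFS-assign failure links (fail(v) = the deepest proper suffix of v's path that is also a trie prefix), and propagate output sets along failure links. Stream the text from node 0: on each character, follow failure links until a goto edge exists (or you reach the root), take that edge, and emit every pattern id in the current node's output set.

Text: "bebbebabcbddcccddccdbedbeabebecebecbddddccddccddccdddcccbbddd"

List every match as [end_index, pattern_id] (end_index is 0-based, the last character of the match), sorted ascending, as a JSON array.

Construct AC machine:
Trie (insert patterns):
  0='ε' goto b→5 d→1
  1='d' goto d→2
  2='dd' goto c→3
  3='ddc' goto c→4
  4='ddcc' goto ·  ←P0
  5='b' goto e→6
  6='be' goto ·  ←P1

Failure links (BFS by depth):
  n1('d'): parent n0 fail=0; on 'd' 0 → fail=0;  out ∅∪∅=∅
  n5('b'): parent n0 fail=0; on 'b' 0 → fail=0;  out ∅∪∅=∅
  n2('dd'): parent n1 fail=0; on 'd' 0 → fail=1;  out ∅∪∅=∅
  n6('be'): parent n5 fail=0; on 'e' 0 → fail=0;  out {1}∪∅={1}
  n3('ddc'): parent n2 fail=1; on 'c' 1→0 → fail=0;  out ∅∪∅=∅
  n4('ddcc'): parent n3 fail=0; on 'c' 0 → fail=0;  out {0}∪∅={0}

Text stream:
[0] read 'b'  n0⇒n5
[1] read 'e'  n5⇒n6  → match P1@[0:1]
[2] read 'b'  n6⇒n5 (via fail)
[3] read 'b'  n5⇒n5 (via fail)
[4] read 'e'  n5⇒n6  → match P1@[3:4]
[5] read 'b'  n6⇒n5 (via fail)
[6] read 'a'  n5⇒n0 (via fail)
[7] read 'b'  n0⇒n5
[8] read 'c'  n5⇒n0 (via fail)
[9] read 'b'  n0⇒n5
[10] read 'd'  n5⇒n1 (via fail)
[11] read 'd'  n1⇒n2
[12] read 'c'  n2⇒n3
[13] read 'c'  n3⇒n4  → match P0@[10:13]
[14] read 'c'  n4⇒n0 (via fail)
[15] read 'd'  n0⇒n1
[16] read 'd'  n1⇒n2
[17] read 'c'  n2⇒n3
[18] read 'c'  n3⇒n4  → match P0@[15:18]
[19] read 'd'  n4⇒n1 (via fail)
[20] read 'b'  n1⇒n5 (via fail)
[21] read 'e'  n5⇒n6  → match P1@[20:21]
[22] read 'd'  n6⇒n1 (via fail)
[23] read 'b'  n1⇒n5 (via fail)
[24] read 'e'  n5⇒n6  → match P1@[23:24]
[25] read 'a'  n6⇒n0 (via fail)
[26] read 'b'  n0⇒n5
[27] read 'e'  n5⇒n6  → match P1@[26:27]
[28] read 'b'  n6⇒n5 (via fail)
[29] read 'e'  n5⇒n6  → match P1@[28:29]
[30] read 'c'  n6⇒n0 (via fail)
[31] read 'e'  n0⇒n0
[32] read 'b'  n0⇒n5
[33] read 'e'  n5⇒n6  → match P1@[32:33]
[34] read 'c'  n6⇒n0 (via fail)
[35] read 'b'  n0⇒n5
[36] read 'd'  n5⇒n1 (via fail)
[37] read 'd'  n1⇒n2
[38] read 'd'  n2⇒n2 (via fail)
[39] read 'd'  n2⇒n2 (via fail)
[40] read 'c'  n2⇒n3
[41] read 'c'  n3⇒n4  → match P0@[38:41]
[42] read 'd'  n4⇒n1 (via fail)
[43] read 'd'  n1⇒n2
[44] read 'c'  n2⇒n3
[45] read 'c'  n3⇒n4  → match P0@[42:45]
[46] read 'd'  n4⇒n1 (via fail)
[47] read 'd'  n1⇒n2
[48] read 'c'  n2⇒n3
[49] read 'c'  n3⇒n4  → match P0@[46:49]
[50] read 'd'  n4⇒n1 (via fail)
[51] read 'd'  n1⇒n2
[52] read 'd'  n2⇒n2 (via fail)
[53] read 'c'  n2⇒n3
[54] read 'c'  n3⇒n4  → match P0@[51:54]
[55] read 'c'  n4⇒n0 (via fail)
[56] read 'b'  n0⇒n5
[57] read 'b'  n5⇒n5 (via fail)
[58] read 'd'  n5⇒n1 (via fail)
[59] read 'd'  n1⇒n2
[60] read 'd'  n2⇒n2 (via fail)

Matches: [[1,1],[4,1],[13,0],[18,0],[21,1],[24,1],[27,1],[29,1],[33,1],[41,0],[45,0],[49,0],[54,0]]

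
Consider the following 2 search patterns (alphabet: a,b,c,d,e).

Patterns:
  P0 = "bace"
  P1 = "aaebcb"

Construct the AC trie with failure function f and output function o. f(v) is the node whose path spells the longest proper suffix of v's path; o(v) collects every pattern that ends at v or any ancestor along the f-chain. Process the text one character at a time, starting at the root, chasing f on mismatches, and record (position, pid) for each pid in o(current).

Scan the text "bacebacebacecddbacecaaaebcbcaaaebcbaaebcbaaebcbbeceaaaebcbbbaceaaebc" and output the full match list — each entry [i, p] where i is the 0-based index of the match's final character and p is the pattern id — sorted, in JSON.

Construct AC machine:
Trie (insert patterns):
  n0 'ε': a→5 b→1
  n1 'b': a→2
  n2 'ba': c→3
  n3 'bac': e→4
  n4 'bace': ·  [P0 ends]
  n5 'a': a→6
  n6 'aa': e→7
  n7 'aae': b→8
  n8 'aaeb': c→9
  n9 'aaebc': b→10
  n10 'aaebcb': ·  [P1 ends]

Failure links (BFS by depth):
  n1('b'): parent n0 fail=0; on 'b' 0 → fail=0;  out ∅∪∅=∅
  n5('a'): parent n0 fail=0; on 'a' 0 → fail=0;  out ∅∪∅=∅
  n2('ba'): parent n1 fail=0; on 'a' 0 → fail=5;  out ∅∪∅=∅
  n6('aa'): parent n5 fail=0; on 'a' 0 → fail=5;  out ∅∪∅=∅
  n3('bac'): parent n2 fail=5; on 'c' 5→0 → fail=0;  out ∅∪∅=∅
  n7('aae'): parent n6 fail=5; on 'e' 5→0 → fail=0;  out ∅∪∅=∅
  n4('bace'): parent n3 fail=0; on 'e' 0 → fail=0;  out {0}∪∅={0}
  n8('aaeb'): parent n7 fail=0; on 'b' 0 → fail=1;  out ∅∪∅=∅
  n9('aaebc'): parent n8 fail=1; on 'c' 1→0 → fail=0;  out ∅∪∅=∅
  n10('aaebcb'): parent n9 fail=0; on 'b' 0 → fail=1;  out {1}∪∅={1}

Text stream:
pos 0 'b': at 1
pos 1 'a': at 2
pos 2 'c': at 3
pos 3 'e': at 4  emit P0@[0:3]
pos 4 'b': at 1 ·f
pos 5 'a': at 2
pos 6 'c': at 3
pos 7 'e': at 4  emit P0@[4:7]
pos 8 'b': at 1 ·f
pos 9 'a': at 2
pos 10 'c': at 3
pos 11 'e': at 4  emit P0@[8:11]
pos 12 'c': at 0 ·f
pos 13 'd': at 0
pos 14 'd': at 0
pos 15 'b': at 1
pos 16 'a': at 2
pos 17 'c': at 3
pos 18 'e': at 4  emit P0@[15:18]
pos 19 'c': at 0 ·f
pos 20 'a': at 5
pos 21 'a': at 6
pos 22 'a': at 6 ·f
pos 23 'e': at 7
pos 24 'b': at 8
pos 25 'c': at 9
pos 26 'b': at 10  emit P1@[21:26]
pos 27 'c': at 0 ·f
pos 28 'a': at 5
pos 29 'a': at 6
pos 30 'a': at 6 ·f
pos 31 'e': at 7
pos 32 'b': at 8
pos 33 'c': at 9
pos 34 'b': at 10  emit P1@[29:34]
pos 35 'a': at 2 ·f
pos 36 'a': at 6 ·f
pos 37 'e': at 7
pos 38 'b': at 8
pos 39 'c': at 9
pos 40 'b': at 10  emit P1@[35:40]
pos 41 'a': at 2 ·f
pos 42 'a': at 6 ·f
pos 43 'e': at 7
pos 44 'b': at 8
pos 45 'c': at 9
pos 46 'b': at 10  emit P1@[41:46]
pos 47 'b': at 1 ·f
pos 48 'e': at 0 ·f
pos 49 'c': at 0
pos 50 'e': at 0
pos 51 'a': at 5
pos 52 'a': at 6
pos 53 'a': at 6 ·f
pos 54 'e': at 7
pos 55 'b': at 8
pos 56 'c': at 9
pos 57 'b': at 10  emit P1@[52:57]
pos 58 'b': at 1 ·f
pos 59 'b': at 1 ·f
pos 60 'a': at 2
pos 61 'c': at 3
pos 62 'e': at 4  emit P0@[59:62]
pos 63 'a': at 5 ·f
pos 64 'a': at 6
pos 65 'e': at 7
pos 66 'b': at 8
pos 67 'c': at 9

Matches: [[3,0],[7,0],[11,0],[18,0],[26,1],[34,1],[40,1],[46,1],[57,1],[62,0]]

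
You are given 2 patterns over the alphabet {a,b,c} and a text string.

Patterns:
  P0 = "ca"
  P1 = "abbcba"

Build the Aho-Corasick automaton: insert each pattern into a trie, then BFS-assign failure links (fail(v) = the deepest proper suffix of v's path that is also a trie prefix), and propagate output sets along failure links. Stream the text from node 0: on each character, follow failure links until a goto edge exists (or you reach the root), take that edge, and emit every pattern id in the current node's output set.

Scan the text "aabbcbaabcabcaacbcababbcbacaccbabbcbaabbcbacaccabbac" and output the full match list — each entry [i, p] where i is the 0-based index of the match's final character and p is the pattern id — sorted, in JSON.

Build automaton:
Trie nodes:
  0='ε' goto a→3 c→1
  1='c' goto a→2
  2='ca' goto ·  [P0 ends]
  3='a' goto b→4
  4='ab' goto b→5
  5='abb' goto c→6
  6='abbc' goto b→7
  7='abbcb' goto a→8
  8='abbcba' goto ·  [P1 ends]

Failure links (BFS by depth):
  n1('c'): parent n0 fail=0; on 'c' 0 → fail=0;  out ∅∪∅=∅
  n3('a'): parent n0 fail=0; on 'a' 0 → fail=0;  out ∅∪∅=∅
  n2('ca'): parent n1 fail=0; on 'a' 0 → fail=3;  out {0}∪∅={0}
  n4('ab'): parent n3 fail=0; on 'b' 0 → fail=0;  out ∅∪∅=∅
  n5('abb'): parent n4 fail=0; on 'b' 0 → fail=0;  out ∅∪∅=∅
  n6('abbc'): parent n5 fail=0; on 'c' 0 → fail=1;  out ∅∪∅=∅
  n7('abbcb'): parent n6 fail=1; on 'b' 1→0 → fail=0;  out ∅∪∅=∅
  n8('abbcba'): parent n7 fail=0; on 'a' 0 → fail=3;  out {1}∪∅={1}

Scan:
pos 0 'a': at 3
pos 1 'a': at 3 (fail-walked)
pos 2 'b': at 4
pos 3 'b': at 5
pos 4 'c': at 6
pos 5 'b': at 7
pos 6 'a': at 8  → match P1@[1:6]
pos 7 'a': at 3 (fail-walked)
pos 8 'b': at 4
pos 9 'c': at 1 (fail-walked)
pos 10 'a': at 2  → match P0@[9:10]
pos 11 'b': at 4 (fail-walked)
pos 12 'c': at 1 (fail-walked)
pos 13 'a': at 2  → match P0@[12:13]
pos 14 'a': at 3 (fail-walked)
pos 15 'c': at 1 (fail-walked)
pos 16 'b': at 0 (fail-walked)
pos 17 'c': at 1
pos 18 'a': at 2  → match P0@[17:18]
pos 19 'b': at 4 (fail-walked)
pos 20 'a': at 3 (fail-walked)
pos 21 'b': at 4
pos 22 'b': at 5
pos 23 'c': at 6
pos 24 'b': at 7
pos 25 'a': at 8  → match P1@[20:25]
pos 26 'c': at 1 (fail-walked)
pos 27 'a': at 2  → match P0@[26:27]
pos 28 'c': at 1 (fail-walked)
pos 29 'c': at 1 (fail-walked)
pos 30 'b': at 0 (fail-walked)
pos 31 'a': at 3
pos 32 'b': at 4
pos 33 'b': at 5
pos 34 'c': at 6
pos 35 'b': at 7
pos 36 'a': at 8  → match P1@[31:36]
pos 37 'a': at 3 (fail-walked)
pos 38 'b': at 4
pos 39 'b': at 5
pos 40 'c': at 6
pos 41 'b': at 7
pos 42 'a': at 8  → match P1@[37:42]
pos 43 'c': at 1 (fail-walked)
pos 44 'a': at 2  → match P0@[43:44]
pos 45 'c': at 1 (fail-walked)
pos 46 'c': at 1 (fail-walked)
pos 47 'a': at 2  → match P0@[46:47]
pos 48 'b': at 4 (fail-walked)
pos 49 'b': at 5
pos 50 'a': at 3 (fail-walked)
pos 51 'c': at 1 (fail-walked)

All matches (sorted): [[6,1],[10,0],[13,0],[18,0],[25,1],[27,0],[36,1],[42,1],[44,0],[47,0]]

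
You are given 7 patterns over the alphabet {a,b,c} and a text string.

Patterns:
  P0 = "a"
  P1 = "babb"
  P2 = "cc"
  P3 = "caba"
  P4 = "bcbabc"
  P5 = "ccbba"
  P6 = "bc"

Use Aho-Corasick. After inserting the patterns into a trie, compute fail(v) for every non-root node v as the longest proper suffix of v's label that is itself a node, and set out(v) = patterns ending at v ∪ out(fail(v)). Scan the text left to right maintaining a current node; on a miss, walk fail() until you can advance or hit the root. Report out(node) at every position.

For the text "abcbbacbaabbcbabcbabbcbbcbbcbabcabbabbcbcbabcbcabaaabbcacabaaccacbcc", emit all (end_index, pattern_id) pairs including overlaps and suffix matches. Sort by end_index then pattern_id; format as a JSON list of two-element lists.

Construct AC machine:
Trie nodes:
  n0 'ε': a→1 b→2 c→6
  n1 'a': ·  ←P0
  n2 'b': a→3 c→11
  n3 'ba': b→4
  n4 'bab': b→5
  n5 'babb': ·  ←P1
  n6 'c': a→8 c→7
  n7 'cc': b→16  ←P2
  n8 'ca': b→9
  n9 'cab': a→10
  n10 'caba': ·  ←P3
  n11 'bc': b→12  ←P6
  n12 'bcb': a→13
  n13 'bcba': b→14
  n14 'bcbab': c→15
  n15 'bcbabc': ·  ←P4
  n16 'ccb': b→17
  n17 'ccbb': a→18
  n18 'ccbba': ·  ←P5

BFS fail/out derivation:
  fail(1) 'a': from fail(0)=0 chase 'a': 0 ⇒ 0;  out={0}∪out(0)={0}
  fail(2) 'b': from fail(0)=0 chase 'b': 0 ⇒ 0;  out=∅∪out(0)=∅
  fail(6) 'c': from fail(0)=0 chase 'c': 0 ⇒ 0;  out=∅∪out(0)=∅
  fail(3) 'ba': from fail(2)=0 chase 'a': 0 ⇒ 1;  out=∅∪out(1)={0}
  fail(7) 'cc': from fail(6)=0 chase 'c': 0 ⇒ 6;  out={2}∪out(6)={2}
  fail(8) 'ca': from fail(6)=0 chase 'a': 0 ⇒ 1;  out=∅∪out(1)={0}
  fail(11) 'bc': from fail(2)=0 chase 'c': 0 ⇒ 6;  out={6}∪out(6)={6}
  fail(4) 'bab': from fail(3)=1 chase 'b': 1→0 ⇒ 2;  out=∅∪out(2)=∅
  fail(9) 'cab': from fail(8)=1 chase 'b': 1→0 ⇒ 2;  out=∅∪out(2)=∅
  fail(12) 'bcb': from fail(11)=6 chase 'b': 6→0 ⇒ 2;  out=∅∪out(2)=∅
  fail(16) 'ccb': from fail(7)=6 chase 'b': 6→0 ⇒ 2;  out=∅∪out(2)=∅
  fail(5) 'babb': from fail(4)=2 chase 'b': 2→0 ⇒ 2;  out={1}∪out(2)={1}
  fail(10) 'caba': from fail(9)=2 chase 'a': 2 ⇒ 3;  out={3}∪out(3)={0,3}
  fail(13) 'bcba': from fail(12)=2 chase 'a': 2 ⇒ 3;  out=∅∪out(3)={0}
  fail(17) 'ccbb': from fail(16)=2 chase 'b': 2→0 ⇒ 2;  out=∅∪out(2)=∅
  fail(14) 'bcbab': from fail(13)=3 chase 'b': 3 ⇒ 4;  out=∅∪out(4)=∅
  fail(18) 'ccbba': from fail(17)=2 chase 'a': 2 ⇒ 3;  out={5}∪out(3)={0,5}
  fail(15) 'bcbabc': from fail(14)=4 chase 'c': 4→2 ⇒ 11;  out={4}∪out(11)={4,6}

Run:
i=0 'a': node 0→1  ** P0@[0:0]
i=1 'b': node 1→2 ·f
i=2 'c': node 2→11  ** P6@[1:2]
i=3 'b': node 11→12
i=4 'b': node 12→2 ·f
i=5 'a': node 2→3  ** P0@[5:5]
i=6 'c': node 3→6 ·f
i=7 'b': node 6→2 ·f
i=8 'a': node 2→3  ** P0@[8:8]
i=9 'a': node 3→1 ·f  ** P0@[9:9]
i=10 'b': node 1→2 ·f
i=11 'b': node 2→2 ·f
i=12 'c': node 2→11  ** P6@[11:12]
i=13 'b': node 11→12
i=14 'a': node 12→13  ** P0@[14:14]
i=15 'b': node 13→14
i=16 'c': node 14→15  ** P4@[11:16],P6@[15:16]
i=17 'b': node 15→12 ·f
i=18 'a': node 12→13  ** P0@[18:18]
i=19 'b': node 13→14
i=20 'b': node 14→5 ·f  ** P1@[17:20]
i=21 'c': node 5→11 ·f  ** P6@[20:21]
i=22 'b': node 11→12
i=23 'b': node 12→2 ·f
i=24 'c': node 2→11  ** P6@[23:24]
i=25 'b': node 11→12
i=26 'b': node 12→2 ·f
i=27 'c': node 2→11  ** P6@[26:27]
i=28 'b': node 11→12
i=29 'a': node 12→13  ** P0@[29:29]
i=30 'b': node 13→14
i=31 'c': node 14→15  ** P4@[26:31],P6@[30:31]
i=32 'a': node 15→8 ·f  ** P0@[32:32]
i=33 'b': node 8→9
i=34 'b': node 9→2 ·f
i=35 'a': node 2→3  ** P0@[35:35]
i=36 'b': node 3→4
i=37 'b': node 4→5  ** P1@[34:37]
i=38 'c': node 5→11 ·f  ** P6@[37:38]
i=39 'b': node 11→12
i=40 'c': node 12→11 ·f  ** P6@[39:40]
i=41 'b': node 11→12
i=42 'a': node 12→13  ** P0@[42:42]
i=43 'b': node 13→14
i=44 'c': node 14→15  ** P4@[39:44],P6@[43:44]
i=45 'b': node 15→12 ·f
i=46 'c': node 12→11 ·f  ** P6@[45:46]
i=47 'a': node 11→8 ·f  ** P0@[47:47]
i=48 'b': node 8→9
i=49 'a': node 9→10  ** P0@[49:49],P3@[46:49]
i=50 'a': node 10→1 ·f  ** P0@[50:50]
i=51 'a': node 1→1 ·f  ** P0@[51:51]
i=52 'b': node 1→2 ·f
i=53 'b': node 2→2 ·f
i=54 'c': node 2→11  ** P6@[53:54]
i=55 'a': node 11→8 ·f  ** P0@[55:55]
i=56 'c': node 8→6 ·f
i=57 'a': node 6→8  ** P0@[57:57]
i=58 'b': node 8→9
i=59 'a': node 9→10  ** P0@[59:59],P3@[56:59]
i=60 'a': node 10→1 ·f  ** P0@[60:60]
i=61 'c': node 1→6 ·f
i=62 'c': node 6→7  ** P2@[61:62]
i=63 'a': node 7→8 ·f  ** P0@[63:63]
i=64 'c': node 8→6 ·f
i=65 'b': node 6→2 ·f
i=66 'c': node 2→11  ** P6@[65:66]
i=67 'c': node 11→7 ·f  ** P2@[66:67]

All matches (sorted): [[0,0],[2,6],[5,0],[8,0],[9,0],[12,6],[14,0],[16,4],[16,6],[18,0],[20,1],[21,6],[24,6],[27,6],[29,0],[31,4],[31,6],[32,0],[35,0],[37,1],[38,6],[40,6],[42,0],[44,4],[44,6],[46,6],[47,0],[49,0],[49,3],[50,0],[51,0],[54,6],[55,0],[57,0],[59,0],[59,3],[60,0],[62,2],[63,0],[66,6],[67,2]]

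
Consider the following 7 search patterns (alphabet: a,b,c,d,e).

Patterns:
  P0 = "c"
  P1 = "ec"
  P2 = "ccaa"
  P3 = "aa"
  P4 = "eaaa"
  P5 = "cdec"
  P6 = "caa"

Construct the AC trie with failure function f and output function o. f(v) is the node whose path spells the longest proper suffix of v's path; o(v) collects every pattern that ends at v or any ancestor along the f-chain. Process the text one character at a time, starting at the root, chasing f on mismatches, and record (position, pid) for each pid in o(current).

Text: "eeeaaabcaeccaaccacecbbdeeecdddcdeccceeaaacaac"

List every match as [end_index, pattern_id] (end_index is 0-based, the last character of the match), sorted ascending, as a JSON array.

Build automaton:
Trie nodes:
  n0 'ε': a→7 c→1 e→2
  n1 'c': a→15 c→4 d→12  ←P0
  n2 'e': a→9 c→3
  n3 'ec': ·  ←P1
  n4 'cc': a→5
  n5 'cca': a→6
  n6 'ccaa': ·  ←P2
  n7 'a': a→8
  n8 'aa': ·  ←P3
  n9 'ea': a→10
  n10 'eaa': a→11
  n11 'eaaa': ·  ←P4
  n12 'cd': e→13
  n13 'cde': c→14
  n14 'cdec': ·  ←P5
  n15 'ca': a→16
  n16 'caa': ·  ←P6

Failure links (BFS by depth):
  fail(1) 'c': from fail(0)=0 chase 'c': 0 ⇒ 0;  out={0}∪out(0)={0}
  fail(2) 'e': from fail(0)=0 chase 'e': 0 ⇒ 0;  out=∅∪out(0)=∅
  fail(7) 'a': from fail(0)=0 chase 'a': 0 ⇒ 0;  out=∅∪out(0)=∅
  fail(3) 'ec': from fail(2)=0 chase 'c': 0 ⇒ 1;  out={1}∪out(1)={0,1}
  fail(4) 'cc': from fail(1)=0 chase 'c': 0 ⇒ 1;  out=∅∪out(1)={0}
  fail(8) 'aa': from fail(7)=0 chase 'a': 0 ⇒ 7;  out={3}∪out(7)={3}
  fail(9) 'ea': from fail(2)=0 chase 'a': 0 ⇒ 7;  out=∅∪out(7)=∅
  fail(12) 'cd': from fail(1)=0 chase 'd': 0 ⇒ 0;  out=∅∪out(0)=∅
  fail(15) 'ca': from fail(1)=0 chase 'a': 0 ⇒ 7;  out=∅∪out(7)=∅
  fail(5) 'cca': from fail(4)=1 chase 'a': 1 ⇒ 15;  out=∅∪out(15)=∅
  fail(10) 'eaa': from fail(9)=7 chase 'a': 7 ⇒ 8;  out=∅∪out(8)={3}
  fail(13) 'cde': from fail(12)=0 chase 'e': 0 ⇒ 2;  out=∅∪out(2)=∅
  fail(16) 'caa': from fail(15)=7 chase 'a': 7 ⇒ 8;  out={6}∪out(8)={3,6}
  fail(6) 'ccaa': from fail(5)=15 chase 'a': 15 ⇒ 16;  out={2}∪out(16)={2,3,6}
  fail(11) 'eaaa': from fail(10)=8 chase 'a': 8→7 ⇒ 8;  out={4}∪out(8)={3,4}
  fail(14) 'cdec': from fail(13)=2 chase 'c': 2 ⇒ 3;  out={5}∪out(3)={0,1,5}

Text stream:
i=0 'e': node 0→2
i=1 'e': node 2→2 (via fail)
i=2 'e': node 2→2 (via fail)
i=3 'a': node 2→9
i=4 'a': node 9→10  emit P3@[3:4]
i=5 'a': node 10→11  emit P3@[4:5],P4@[2:5]
i=6 'b': node 11→0 (via fail)
i=7 'c': node 0→1  emit P0@[7:7]
i=8 'a': node 1→15
i=9 'e': node 15→2 (via fail)
i=10 'c': node 2→3  emit P0@[10:10],P1@[9:10]
i=11 'c': node 3→4 (via fail)  emit P0@[11:11]
i=12 'a': node 4→5
i=13 'a': node 5→6  emit P2@[10:13],P3@[12:13],P6@[11:13]
i=14 'c': node 6→1 (via fail)  emit P0@[14:14]
i=15 'c': node 1→4  emit P0@[15:15]
i=16 'a': node 4→5
i=17 'c': node 5→1 (via fail)  emit P0@[17:17]
i=18 'e': node 1→2 (via fail)
i=19 'c': node 2→3  emit P0@[19:19],P1@[18:19]
i=20 'b': node 3→0 (via fail)
i=21 'b': node 0→0
i=22 'd': node 0→0
i=23 'e': node 0→2
i=24 'e': node 2→2 (via fail)
i=25 'e': node 2→2 (via fail)
i=26 'c': node 2→3  emit P0@[26:26],P1@[25:26]
i=27 'd': node 3→12 (via fail)
i=28 'd': node 12→0 (via fail)
i=29 'd': node 0→0
i=30 'c': node 0→1  emit P0@[30:30]
i=31 'd': node 1→12
i=32 'e': node 12→13
i=33 'c': node 13→14  emit P0@[33:33],P1@[32:33],P5@[30:33]
i=34 'c': node 14→4 (via fail)  emit P0@[34:34]
i=35 'c': node 4→4 (via fail)  emit P0@[35:35]
i=36 'e': node 4→2 (via fail)
i=37 'e': node 2→2 (via fail)
i=38 'a': node 2→9
i=39 'a': node 9→10  emit P3@[38:39]
i=40 'a': node 10→11  emit P3@[39:40],P4@[37:40]
i=41 'c': node 11→1 (via fail)  emit P0@[41:41]
i=42 'a': node 1→15
i=43 'a': node 15→16  emit P3@[42:43],P6@[41:43]
i=44 'c': node 16→1 (via fail)  emit P0@[44:44]

Result: [[4,3],[5,3],[5,4],[7,0],[10,0],[10,1],[11,0],[13,2],[13,3],[13,6],[14,0],[15,0],[17,0],[19,0],[19,1],[26,0],[26,1],[30,0],[33,0],[33,1],[33,5],[34,0],[35,0],[39,3],[40,3],[40,4],[41,0],[43,3],[43,6],[44,0]]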